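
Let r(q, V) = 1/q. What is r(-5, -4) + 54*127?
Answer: 34289/5 ≈ 6857.8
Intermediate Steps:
r(-5, -4) + 54*127 = 1/(-5) + 54*127 = -⅕ + 6858 = 34289/5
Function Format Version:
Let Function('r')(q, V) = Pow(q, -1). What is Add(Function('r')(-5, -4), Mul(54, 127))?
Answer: Rational(34289, 5) ≈ 6857.8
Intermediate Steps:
Add(Function('r')(-5, -4), Mul(54, 127)) = Add(Pow(-5, -1), Mul(54, 127)) = Add(Rational(-1, 5), 6858) = Rational(34289, 5)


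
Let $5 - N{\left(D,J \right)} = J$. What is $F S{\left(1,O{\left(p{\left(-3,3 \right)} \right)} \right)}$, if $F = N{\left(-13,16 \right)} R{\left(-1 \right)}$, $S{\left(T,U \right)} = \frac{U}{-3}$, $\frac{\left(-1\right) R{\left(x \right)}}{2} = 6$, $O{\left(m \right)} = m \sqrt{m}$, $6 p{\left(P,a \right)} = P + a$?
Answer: $0$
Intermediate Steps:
$p{\left(P,a \right)} = \frac{P}{6} + \frac{a}{6}$ ($p{\left(P,a \right)} = \frac{P + a}{6} = \frac{P}{6} + \frac{a}{6}$)
$O{\left(m \right)} = m^{\frac{3}{2}}$
$N{\left(D,J \right)} = 5 - J$
$R{\left(x \right)} = -12$ ($R{\left(x \right)} = \left(-2\right) 6 = -12$)
$S{\left(T,U \right)} = - \frac{U}{3}$ ($S{\left(T,U \right)} = U \left(- \frac{1}{3}\right) = - \frac{U}{3}$)
$F = 132$ ($F = \left(5 - 16\right) \left(-12\right) = \left(-11\right) \left(-12\right) = 132$)
$F S{\left(1,O{\left(p{\left(-3,3 \right)} \right)} \right)} = 132 \left(- \frac{\left(\frac{1}{6} \left(-3\right) + \frac{1}{6} \cdot 3\right)^{\frac{3}{2}}}{3}\right) = 132 \left(- \frac{\left(- \frac{1}{2} + \frac{1}{2}\right)^{\frac{3}{2}}}{3}\right) = 132 \left(- \frac{0^{\frac{3}{2}}}{3}\right) = 132 \left(\left(- \frac{1}{3}\right) 0\right) = 132 \cdot 0 = 0$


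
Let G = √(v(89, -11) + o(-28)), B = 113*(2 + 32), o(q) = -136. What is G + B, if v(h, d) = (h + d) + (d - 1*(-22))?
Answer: 3842 + I*√47 ≈ 3842.0 + 6.8557*I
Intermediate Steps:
v(h, d) = 22 + h + 2*d (v(h, d) = (d + h) + (d + 22) = (d + h) + (22 + d) = 22 + h + 2*d)
B = 3842 (B = 113*34 = 3842)
G = I*√47 (G = √((22 + 89 + 2*(-11)) - 136) = √((22 + 89 - 22) - 136) = √(89 - 136) = √(-47) = I*√47 ≈ 6.8557*I)
G + B = I*√47 + 3842 = 3842 + I*√47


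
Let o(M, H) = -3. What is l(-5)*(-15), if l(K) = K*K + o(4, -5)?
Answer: -330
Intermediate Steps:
l(K) = -3 + K² (l(K) = K*K - 3 = K² - 3 = -3 + K²)
l(-5)*(-15) = (-3 + (-5)²)*(-15) = (-3 + 25)*(-15) = 22*(-15) = -330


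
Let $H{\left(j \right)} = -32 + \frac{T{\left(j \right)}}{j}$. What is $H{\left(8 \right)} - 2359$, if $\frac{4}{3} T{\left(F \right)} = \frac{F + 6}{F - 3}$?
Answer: $- \frac{191259}{80} \approx -2390.7$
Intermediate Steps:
$T{\left(F \right)} = \frac{3 \left(6 + F\right)}{4 \left(-3 + F\right)}$ ($T{\left(F \right)} = \frac{3 \frac{F + 6}{F - 3}}{4} = \frac{3 \frac{6 + F}{-3 + F}}{4} = \frac{3 \left(6 + F\right)}{4 \left(-3 + F\right)}$)
$H{\left(j \right)} = -32 + \frac{3 \left(6 + j\right)}{4 j \left(-3 + j\right)}$ ($H{\left(j \right)} = -32 + \frac{\frac{3}{4} \frac{1}{-3 + j} \left(6 + j\right)}{j} = -32 + \frac{3 \left(6 + j\right)}{4 j \left(-3 + j\right)}$)
$H{\left(8 \right)} - 2359 = \frac{18 - 128 \cdot 8^{2} + 387 \cdot 8}{4 \cdot 8 \left(-3 + 8\right)} - 2359 = \frac{1}{4} \cdot \frac{1}{8} \cdot \frac{1}{5} \left(18 - 8192 + 3096\right) - 2359 = \frac{1}{4} \cdot \frac{1}{8} \cdot \frac{1}{5} \left(-5078\right) - 2359 = - \frac{2539}{80} - 2359 = - \frac{191259}{80}$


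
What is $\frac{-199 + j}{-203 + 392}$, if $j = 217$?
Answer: $\frac{2}{21} \approx 0.095238$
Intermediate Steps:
$\frac{-199 + j}{-203 + 392} = \frac{-199 + 217}{-203 + 392} = \frac{18}{189} = 18 \cdot \frac{1}{189} = \frac{2}{21}$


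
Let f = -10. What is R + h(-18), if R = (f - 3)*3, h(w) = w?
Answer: -57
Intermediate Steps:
R = -39 (R = (-10 - 3)*3 = -13*3 = -39)
R + h(-18) = -39 - 18 = -57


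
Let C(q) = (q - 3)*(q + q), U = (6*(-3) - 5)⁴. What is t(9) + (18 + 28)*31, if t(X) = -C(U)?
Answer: -156620290090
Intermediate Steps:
U = 279841 (U = (-18 - 5)⁴ = (-23)⁴ = 279841)
C(q) = 2*q*(-3 + q) (C(q) = (-3 + q)*(2*q) = 2*q*(-3 + q))
t(X) = -156620291516 (t(X) = -2*279841*(-3 + 279841) = -2*279841*279838 = -1*156620291516 = -156620291516)
t(9) + (18 + 28)*31 = -156620291516 + (18 + 28)*31 = -156620291516 + 46*31 = -156620291516 + 1426 = -156620290090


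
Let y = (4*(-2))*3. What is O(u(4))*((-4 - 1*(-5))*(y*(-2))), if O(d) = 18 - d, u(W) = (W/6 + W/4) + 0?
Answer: 784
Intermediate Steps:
y = -24 (y = -8*3 = -24)
u(W) = 5*W/12 (u(W) = (W*(⅙) + W*(¼)) + 0 = (W/6 + W/4) + 0 = 5*W/12 + 0 = 5*W/12)
O(u(4))*((-4 - 1*(-5))*(y*(-2))) = (18 - 5*4/12)*((-4 - 1*(-5))*(-24*(-2))) = (18 - 1*5/3)*((-4 + 5)*48) = (18 - 5/3)*(1*48) = (49/3)*48 = 784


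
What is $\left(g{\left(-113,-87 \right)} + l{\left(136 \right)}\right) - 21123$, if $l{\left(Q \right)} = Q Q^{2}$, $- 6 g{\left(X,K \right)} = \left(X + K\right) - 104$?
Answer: $\frac{7483151}{3} \approx 2.4944 \cdot 10^{6}$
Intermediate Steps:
$g{\left(X,K \right)} = \frac{52}{3} - \frac{K}{6} - \frac{X}{6}$ ($g{\left(X,K \right)} = - \frac{\left(X + K\right) - 104}{6} = - \frac{\left(K + X\right) - 104}{6} = - \frac{-104 + K + X}{6} = \frac{52}{3} - \frac{K}{6} - \frac{X}{6}$)
$l{\left(Q \right)} = Q^{3}$
$\left(g{\left(-113,-87 \right)} + l{\left(136 \right)}\right) - 21123 = \left(\left(\frac{52}{3} - - \frac{29}{2} - - \frac{113}{6}\right) + 136^{3}\right) - 21123 = \left(\left(\frac{52}{3} + \frac{29}{2} + \frac{113}{6}\right) + 2515456\right) - 21123 = \left(\frac{152}{3} + 2515456\right) - 21123 = \frac{7546520}{3} - 21123 = \frac{7483151}{3}$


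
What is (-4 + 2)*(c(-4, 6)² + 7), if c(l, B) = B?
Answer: -86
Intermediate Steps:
(-4 + 2)*(c(-4, 6)² + 7) = (-4 + 2)*(6² + 7) = -2*(36 + 7) = -2*43 = -86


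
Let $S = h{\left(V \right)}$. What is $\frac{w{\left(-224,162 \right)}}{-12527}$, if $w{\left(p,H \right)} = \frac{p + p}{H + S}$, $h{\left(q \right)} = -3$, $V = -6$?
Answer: $\frac{448}{1991793} \approx 0.00022492$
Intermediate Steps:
$S = -3$
$w{\left(p,H \right)} = \frac{2 p}{-3 + H}$ ($w{\left(p,H \right)} = \frac{p + p}{H - 3} = \frac{2 p}{-3 + H}$)
$\frac{w{\left(-224,162 \right)}}{-12527} = \frac{2 \left(-224\right) \frac{1}{-3 + 162}}{-12527} = 2 \left(-224\right) \frac{1}{159} \left(- \frac{1}{12527}\right) = \left(- \frac{448}{159}\right) \left(- \frac{1}{12527}\right) = \frac{448}{1991793}$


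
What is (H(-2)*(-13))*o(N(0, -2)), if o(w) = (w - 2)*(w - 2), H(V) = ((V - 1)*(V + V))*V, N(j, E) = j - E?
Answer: 0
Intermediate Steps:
H(V) = 2*V²*(-1 + V) (H(V) = ((-1 + V)*(2*V))*V = (2*V*(-1 + V))*V = 2*V²*(-1 + V))
o(w) = (-2 + w)² (o(w) = (-2 + w)*(-2 + w) = (-2 + w)²)
(H(-2)*(-13))*o(N(0, -2)) = ((2*(-2)²*(-1 - 2))*(-13))*(-2 + (0 - 1*(-2)))² = ((2*4*(-3))*(-13))*(-2 + (0 + 2))² = (-24*(-13))*(-2 + 2)² = 312*0² = 312*0 = 0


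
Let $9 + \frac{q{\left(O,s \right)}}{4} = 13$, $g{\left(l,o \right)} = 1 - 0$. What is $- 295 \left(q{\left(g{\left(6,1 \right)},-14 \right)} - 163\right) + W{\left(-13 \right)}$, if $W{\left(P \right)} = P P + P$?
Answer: $43521$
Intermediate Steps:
$g{\left(l,o \right)} = 1$ ($g{\left(l,o \right)} = 1 + 0 = 1$)
$q{\left(O,s \right)} = 16$ ($q{\left(O,s \right)} = -36 + 4 \cdot 13 = -36 + 52 = 16$)
$W{\left(P \right)} = P + P^{2}$ ($W{\left(P \right)} = P^{2} + P = P + P^{2}$)
$- 295 \left(q{\left(g{\left(6,1 \right)},-14 \right)} - 163\right) + W{\left(-13 \right)} = - 295 \left(16 - 163\right) - 13 \left(1 - 13\right) = - 295 \left(16 - 163\right) - -156 = \left(-295\right) \left(-147\right) + 156 = 43365 + 156 = 43521$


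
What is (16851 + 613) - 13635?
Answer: 3829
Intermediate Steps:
(16851 + 613) - 13635 = 17464 - 13635 = 3829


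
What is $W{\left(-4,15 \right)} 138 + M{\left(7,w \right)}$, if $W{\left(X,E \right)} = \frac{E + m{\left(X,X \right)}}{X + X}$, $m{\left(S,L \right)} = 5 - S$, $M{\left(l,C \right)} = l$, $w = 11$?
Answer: $-407$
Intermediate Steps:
$W{\left(X,E \right)} = \frac{5 + E - X}{2 X}$ ($W{\left(X,E \right)} = \frac{E - \left(-5 + X\right)}{X + X} = \frac{5 + E - X}{2 X}$)
$W{\left(-4,15 \right)} 138 + M{\left(7,w \right)} = \frac{5 + 15 - -4}{2 \left(-4\right)} 138 + 7 = \frac{1}{2} \left(- \frac{1}{4}\right) \left(5 + 15 + 4\right) 138 + 7 = \frac{1}{2} \left(- \frac{1}{4}\right) 24 \cdot 138 + 7 = \left(-3\right) 138 + 7 = -414 + 7 = -407$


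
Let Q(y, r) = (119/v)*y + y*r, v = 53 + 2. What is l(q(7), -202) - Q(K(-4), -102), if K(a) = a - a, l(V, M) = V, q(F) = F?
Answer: 7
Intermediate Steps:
K(a) = 0
v = 55
Q(y, r) = 119*y/55 + r*y (Q(y, r) = (119/55)*y + y*r = (119*(1/55))*y + r*y = 119*y/55 + r*y)
l(q(7), -202) - Q(K(-4), -102) = 7 - 0*(119 + 55*(-102))/55 = 7 - 0*(119 - 5610)/55 = 7 - 0*(-5491)/55 = 7 - 1*0 = 7 + 0 = 7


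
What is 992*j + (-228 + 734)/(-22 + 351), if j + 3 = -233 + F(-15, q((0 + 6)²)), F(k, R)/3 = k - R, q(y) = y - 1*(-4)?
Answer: -130873062/329 ≈ -3.9779e+5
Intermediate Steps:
q(y) = 4 + y (q(y) = y + 4 = 4 + y)
F(k, R) = -3*R + 3*k (F(k, R) = 3*(k - R) = -3*R + 3*k)
j = -401 (j = -3 + (-233 + (-3*(4 + (0 + 6)²) + 3*(-15))) = -3 + (-233 + (-3*(4 + 6²) - 45)) = -3 + (-233 + (-3*(4 + 36) - 45)) = -3 + (-233 + (-3*40 - 45)) = -3 + (-233 + (-120 - 45)) = -3 + (-233 - 165) = -3 - 398 = -401)
992*j + (-228 + 734)/(-22 + 351) = 992*(-401) + (-228 + 734)/(-22 + 351) = -397792 + 506/329 = -130873062/329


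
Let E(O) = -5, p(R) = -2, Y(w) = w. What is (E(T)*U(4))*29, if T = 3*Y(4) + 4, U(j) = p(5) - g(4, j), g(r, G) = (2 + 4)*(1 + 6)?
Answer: 6380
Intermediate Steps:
g(r, G) = 42 (g(r, G) = 6*7 = 42)
U(j) = -44 (U(j) = -2 - 1*42 = -2 - 42 = -44)
T = 16 (T = 3*4 + 4 = 12 + 4 = 16)
(E(T)*U(4))*29 = -5*(-44)*29 = 220*29 = 6380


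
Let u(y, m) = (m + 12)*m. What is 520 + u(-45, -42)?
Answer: 1780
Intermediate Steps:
u(y, m) = m*(12 + m) (u(y, m) = (12 + m)*m = m*(12 + m))
520 + u(-45, -42) = 520 - 42*(12 - 42) = 520 - 42*(-30) = 520 + 1260 = 1780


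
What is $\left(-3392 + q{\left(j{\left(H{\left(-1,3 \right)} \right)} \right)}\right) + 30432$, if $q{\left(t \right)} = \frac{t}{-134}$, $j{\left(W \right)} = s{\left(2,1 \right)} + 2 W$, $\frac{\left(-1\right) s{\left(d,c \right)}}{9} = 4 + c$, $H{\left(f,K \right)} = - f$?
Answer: $\frac{3623403}{134} \approx 27040.0$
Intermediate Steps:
$s{\left(d,c \right)} = -36 - 9 c$ ($s{\left(d,c \right)} = - 9 \left(4 + c\right) = -36 - 9 c$)
$j{\left(W \right)} = -45 + 2 W$ ($j{\left(W \right)} = \left(-36 - 9\right) + 2 W = -45 + 2 W$)
$q{\left(t \right)} = - \frac{t}{134}$ ($q{\left(t \right)} = t \left(- \frac{1}{134}\right) = - \frac{t}{134}$)
$\left(-3392 + q{\left(j{\left(H{\left(-1,3 \right)} \right)} \right)}\right) + 30432 = \left(-3392 - \frac{-45 + 2 \left(\left(-1\right) \left(-1\right)\right)}{134}\right) + 30432 = \left(-3392 - \frac{-45 + 2 \cdot 1}{134}\right) + 30432 = \left(-3392 - \frac{-45 + 2}{134}\right) + 30432 = \left(-3392 - - \frac{43}{134}\right) + 30432 = \left(-3392 + \frac{43}{134}\right) + 30432 = - \frac{454485}{134} + 30432 = \frac{3623403}{134}$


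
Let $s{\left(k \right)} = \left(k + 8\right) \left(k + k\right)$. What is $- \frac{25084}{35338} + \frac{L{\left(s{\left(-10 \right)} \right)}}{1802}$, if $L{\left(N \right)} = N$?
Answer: $- \frac{10946962}{15919769} \approx -0.68763$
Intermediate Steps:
$s{\left(k \right)} = 2 k \left(8 + k\right)$ ($s{\left(k \right)} = \left(8 + k\right) 2 k = 2 k \left(8 + k\right)$)
$- \frac{25084}{35338} + \frac{L{\left(s{\left(-10 \right)} \right)}}{1802} = - \frac{25084}{35338} + \frac{2 \left(-10\right) \left(8 - 10\right)}{1802} = \left(-25084\right) \frac{1}{35338} + 2 \left(-10\right) \left(-2\right) \frac{1}{1802} = - \frac{12542}{17669} + 40 \cdot \frac{1}{1802} = - \frac{12542}{17669} + \frac{20}{901} = - \frac{10946962}{15919769}$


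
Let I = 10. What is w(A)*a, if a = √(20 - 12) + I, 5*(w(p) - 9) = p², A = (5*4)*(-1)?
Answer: 890 + 178*√2 ≈ 1141.7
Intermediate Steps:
A = -20 (A = 20*(-1) = -20)
w(p) = 9 + p²/5
a = 10 + 2*√2 (a = √(20 - 12) + 10 = √8 + 10 = 2*√2 + 10 = 10 + 2*√2 ≈ 12.828)
w(A)*a = (9 + (⅕)*(-20)²)*(10 + 2*√2) = (9 + (⅕)*400)*(10 + 2*√2) = (9 + 80)*(10 + 2*√2) = 89*(10 + 2*√2) = 890 + 178*√2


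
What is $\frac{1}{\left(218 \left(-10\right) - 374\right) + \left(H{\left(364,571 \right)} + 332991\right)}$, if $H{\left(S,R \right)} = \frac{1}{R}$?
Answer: $\frac{571}{188679528} \approx 3.0263 \cdot 10^{-6}$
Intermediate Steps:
$\frac{1}{\left(218 \left(-10\right) - 374\right) + \left(H{\left(364,571 \right)} + 332991\right)} = \frac{1}{\left(218 \left(-10\right) - 374\right) + \left(\frac{1}{571} + 332991\right)} = \frac{1}{\left(-2180 - 374\right) + \left(\frac{1}{571} + 332991\right)} = \frac{1}{-2554 + \frac{190137862}{571}} = \frac{1}{\frac{188679528}{571}} = \frac{571}{188679528}$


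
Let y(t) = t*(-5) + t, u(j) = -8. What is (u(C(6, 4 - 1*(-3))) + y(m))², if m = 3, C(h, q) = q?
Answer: 400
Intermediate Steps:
y(t) = -4*t (y(t) = -5*t + t = -4*t)
(u(C(6, 4 - 1*(-3))) + y(m))² = (-8 - 4*3)² = (-8 - 12)² = (-20)² = 400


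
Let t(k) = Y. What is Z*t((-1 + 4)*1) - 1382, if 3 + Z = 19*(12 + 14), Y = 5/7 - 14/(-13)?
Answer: -45729/91 ≈ -502.52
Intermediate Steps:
Y = 163/91 (Y = 5*(1/7) - 14*(-1/13) = 5/7 + 14/13 = 163/91 ≈ 1.7912)
Z = 491 (Z = -3 + 19*(12 + 14) = -3 + 19*26 = -3 + 494 = 491)
t(k) = 163/91
Z*t((-1 + 4)*1) - 1382 = 491*(163/91) - 1382 = 80033/91 - 1382 = -45729/91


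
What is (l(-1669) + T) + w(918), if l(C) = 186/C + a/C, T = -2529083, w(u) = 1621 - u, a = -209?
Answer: -4219866197/1669 ≈ -2.5284e+6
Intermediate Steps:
l(C) = -23/C (l(C) = 186/C - 209/C = -23/C)
(l(-1669) + T) + w(918) = (-23/(-1669) - 2529083) + (1621 - 1*918) = (-23*(-1/1669) - 2529083) + (1621 - 918) = (23/1669 - 2529083) + 703 = -4221039504/1669 + 703 = -4219866197/1669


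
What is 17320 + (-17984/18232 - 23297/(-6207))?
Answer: 245043582487/14145753 ≈ 17323.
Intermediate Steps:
17320 + (-17984/18232 - 23297/(-6207)) = 17320 + (-17984*1/18232 - 23297*(-1/6207)) = 17320 + (-2248/2279 + 23297/6207) = 17320 + 39140527/14145753 = 245043582487/14145753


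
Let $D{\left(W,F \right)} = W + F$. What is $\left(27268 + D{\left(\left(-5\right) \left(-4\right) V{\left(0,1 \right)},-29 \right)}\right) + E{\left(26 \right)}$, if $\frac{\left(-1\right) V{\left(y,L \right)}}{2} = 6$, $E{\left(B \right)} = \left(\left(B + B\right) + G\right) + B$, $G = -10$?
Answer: $27067$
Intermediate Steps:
$E{\left(B \right)} = -10 + 3 B$ ($E{\left(B \right)} = \left(\left(B + B\right) - 10\right) + B = \left(2 B - 10\right) + B = \left(-10 + 2 B\right) + B = -10 + 3 B$)
$V{\left(y,L \right)} = -12$ ($V{\left(y,L \right)} = \left(-2\right) 6 = -12$)
$D{\left(W,F \right)} = F + W$
$\left(27268 + D{\left(\left(-5\right) \left(-4\right) V{\left(0,1 \right)},-29 \right)}\right) + E{\left(26 \right)} = \left(27268 + \left(-29 + \left(-5\right) \left(-4\right) \left(-12\right)\right)\right) + \left(-10 + 3 \cdot 26\right) = \left(27268 + \left(-29 + 20 \left(-12\right)\right)\right) + \left(-10 + 78\right) = \left(27268 - 269\right) + 68 = 26999 + 68 = 27067$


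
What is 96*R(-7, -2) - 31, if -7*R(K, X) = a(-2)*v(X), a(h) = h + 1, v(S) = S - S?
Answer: -31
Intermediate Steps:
v(S) = 0
a(h) = 1 + h
R(K, X) = 0 (R(K, X) = -(1 - 2)*0/7 = -(-1)*0/7 = -⅐*0 = 0)
96*R(-7, -2) - 31 = 96*0 - 31 = 0 - 31 = -31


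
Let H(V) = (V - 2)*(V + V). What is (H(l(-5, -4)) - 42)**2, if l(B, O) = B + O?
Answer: 24336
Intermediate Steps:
H(V) = 2*V*(-2 + V) (H(V) = (-2 + V)*(2*V) = 2*V*(-2 + V))
(H(l(-5, -4)) - 42)**2 = (2*(-5 - 4)*(-2 + (-5 - 4)) - 42)**2 = (2*(-9)*(-2 - 9) - 42)**2 = (2*(-9)*(-11) - 42)**2 = (198 - 42)**2 = 156**2 = 24336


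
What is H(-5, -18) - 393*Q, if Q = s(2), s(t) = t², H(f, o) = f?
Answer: -1577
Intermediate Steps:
Q = 4 (Q = 2² = 4)
H(-5, -18) - 393*Q = -5 - 393*4 = -5 - 1572 = -1577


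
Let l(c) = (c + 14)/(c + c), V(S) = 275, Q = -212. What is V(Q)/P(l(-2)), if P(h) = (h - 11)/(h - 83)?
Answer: 11825/7 ≈ 1689.3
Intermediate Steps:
l(c) = (14 + c)/(2*c) (l(c) = (14 + c)/((2*c)) = (14 + c)*(1/(2*c)) = (14 + c)/(2*c))
P(h) = (-11 + h)/(-83 + h)
V(Q)/P(l(-2)) = 275/(((-11 + (1/2)*(14 - 2)/(-2))/(-83 + (1/2)*(14 - 2)/(-2)))) = 275/(((-11 + (1/2)*(-1/2)*12)/(-83 + (1/2)*(-1/2)*12))) = 275/(((-11 - 3)/(-83 - 3))) = 275/((-14/(-86))) = 275/((-1/86*(-14))) = 275/(7/43) = 275*(43/7) = 11825/7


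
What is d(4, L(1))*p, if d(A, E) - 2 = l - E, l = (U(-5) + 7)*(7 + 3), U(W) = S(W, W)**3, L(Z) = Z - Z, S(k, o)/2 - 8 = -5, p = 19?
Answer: 42408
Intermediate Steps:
S(k, o) = 6 (S(k, o) = 16 + 2*(-5) = 16 - 10 = 6)
L(Z) = 0
U(W) = 216 (U(W) = 6**3 = 216)
l = 2230 (l = (216 + 7)*(7 + 3) = 223*10 = 2230)
d(A, E) = 2232 - E (d(A, E) = 2 + (2230 - E) = 2232 - E)
d(4, L(1))*p = (2232 - 1*0)*19 = (2232 + 0)*19 = 2232*19 = 42408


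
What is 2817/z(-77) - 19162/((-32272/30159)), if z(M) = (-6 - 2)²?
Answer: 2317308921/129088 ≈ 17951.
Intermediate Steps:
z(M) = 64 (z(M) = (-8)² = 64)
2817/z(-77) - 19162/((-32272/30159)) = 2817/64 - 19162/((-32272/30159)) = 2817*(1/64) - 19162/((-32272*1/30159)) = 2817/64 - 19162/(-32272/30159) = 2817/64 - 19162*(-30159/32272) = 2817/64 + 288953379/16136 = 2317308921/129088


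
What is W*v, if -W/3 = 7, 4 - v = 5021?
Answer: 105357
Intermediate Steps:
v = -5017 (v = 4 - 1*5021 = 4 - 5021 = -5017)
W = -21 (W = -3*7 = -21)
W*v = -21*(-5017) = 105357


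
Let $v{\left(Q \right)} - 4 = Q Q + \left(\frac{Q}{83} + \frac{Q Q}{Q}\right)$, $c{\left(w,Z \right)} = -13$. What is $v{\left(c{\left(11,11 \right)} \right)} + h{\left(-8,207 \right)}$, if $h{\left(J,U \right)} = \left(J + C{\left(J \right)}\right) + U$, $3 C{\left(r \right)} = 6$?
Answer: $\frac{29950}{83} \approx 360.84$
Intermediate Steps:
$C{\left(r \right)} = 2$ ($C{\left(r \right)} = \frac{1}{3} \cdot 6 = 2$)
$v{\left(Q \right)} = 4 + Q^{2} + \frac{84 Q}{83}$ ($v{\left(Q \right)} = 4 + \left(Q Q + \left(\frac{Q}{83} + \frac{Q Q}{Q}\right)\right) = 4 + \left(Q^{2} + \left(Q \frac{1}{83} + \frac{Q^{2}}{Q}\right)\right) = 4 + \left(Q^{2} + \left(\frac{Q}{83} + Q\right)\right) = 4 + \left(Q^{2} + \frac{84 Q}{83}\right) = 4 + Q^{2} + \frac{84 Q}{83}$)
$h{\left(J,U \right)} = 2 + J + U$ ($h{\left(J,U \right)} = \left(J + 2\right) + U = \left(2 + J\right) + U = 2 + J + U$)
$v{\left(c{\left(11,11 \right)} \right)} + h{\left(-8,207 \right)} = \left(4 + \left(-13\right)^{2} + \frac{84}{83} \left(-13\right)\right) + \left(2 - 8 + 207\right) = \left(4 + 169 - \frac{1092}{83}\right) + 201 = \frac{13267}{83} + 201 = \frac{29950}{83}$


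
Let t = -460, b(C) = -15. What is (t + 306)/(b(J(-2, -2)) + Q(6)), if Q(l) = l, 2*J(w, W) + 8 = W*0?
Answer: 154/9 ≈ 17.111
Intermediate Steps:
J(w, W) = -4 (J(w, W) = -4 + (W*0)/2 = -4 + (½)*0 = -4 + 0 = -4)
(t + 306)/(b(J(-2, -2)) + Q(6)) = (-460 + 306)/(-15 + 6) = -154/(-9) = -154*(-⅑) = 154/9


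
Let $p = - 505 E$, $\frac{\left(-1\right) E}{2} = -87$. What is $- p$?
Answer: $87870$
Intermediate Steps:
$E = 174$ ($E = \left(-2\right) \left(-87\right) = 174$)
$p = -87870$ ($p = \left(-505\right) 174 = -87870$)
$- p = \left(-1\right) \left(-87870\right) = 87870$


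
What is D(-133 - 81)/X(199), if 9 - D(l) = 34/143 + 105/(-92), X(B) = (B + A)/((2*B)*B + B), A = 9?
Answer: 10345235691/2736448 ≈ 3780.5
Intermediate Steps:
X(B) = (9 + B)/(B + 2*B²) (X(B) = (B + 9)/((2*B)*B + B) = (9 + B)/(2*B² + B) = (9 + B)/(B + 2*B²))
D(l) = 130291/13156 (D(l) = 9 - (34/143 + 105/(-92)) = 9 - (34*(1/143) + 105*(-1/92)) = 9 - (34/143 - 105/92) = 9 - 1*(-11887/13156) = 9 + 11887/13156 = 130291/13156)
D(-133 - 81)/X(199) = 130291/(13156*(((9 + 199)/(199*(1 + 2*199))))) = 130291/(13156*(((1/199)*208/(1 + 398)))) = 130291/(13156*(((1/199)*208/399))) = 130291/(13156*(((1/199)*(1/399)*208))) = 130291/(13156*(208/79401)) = (130291/13156)*(79401/208) = 10345235691/2736448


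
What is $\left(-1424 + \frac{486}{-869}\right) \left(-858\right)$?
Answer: $\frac{96559476}{79} \approx 1.2223 \cdot 10^{6}$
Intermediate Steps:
$\left(-1424 + \frac{486}{-869}\right) \left(-858\right) = \left(-1424 + 486 \left(- \frac{1}{869}\right)\right) \left(-858\right) = \left(-1424 - \frac{486}{869}\right) \left(-858\right) = \left(- \frac{1237942}{869}\right) \left(-858\right) = \frac{96559476}{79}$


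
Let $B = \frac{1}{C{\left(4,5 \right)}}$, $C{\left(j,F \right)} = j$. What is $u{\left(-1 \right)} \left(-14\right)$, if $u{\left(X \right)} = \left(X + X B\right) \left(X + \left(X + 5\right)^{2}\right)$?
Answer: $\frac{525}{2} \approx 262.5$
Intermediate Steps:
$B = \frac{1}{4} \approx 0.25$
$u{\left(X \right)} = \frac{5 X \left(X + \left(5 + X\right)^{2}\right)}{4}$ ($u{\left(X \right)} = \left(X + X \frac{1}{4}\right) \left(X + \left(X + 5\right)^{2}\right) = \left(X + \frac{X}{4}\right) \left(X + \left(5 + X\right)^{2}\right) = \frac{5 X}{4} \left(X + \left(5 + X\right)^{2}\right) = \frac{5 X \left(X + \left(5 + X\right)^{2}\right)}{4}$)
$u{\left(-1 \right)} \left(-14\right) = \frac{5}{4} \left(-1\right) \left(-1 + \left(5 - 1\right)^{2}\right) \left(-14\right) = \frac{5}{4} \left(-1\right) \left(-1 + 4^{2}\right) \left(-14\right) = \frac{5}{4} \left(-1\right) \left(-1 + 16\right) \left(-14\right) = \frac{5}{4} \left(-1\right) 15 \left(-14\right) = \left(- \frac{75}{4}\right) \left(-14\right) = \frac{525}{2}$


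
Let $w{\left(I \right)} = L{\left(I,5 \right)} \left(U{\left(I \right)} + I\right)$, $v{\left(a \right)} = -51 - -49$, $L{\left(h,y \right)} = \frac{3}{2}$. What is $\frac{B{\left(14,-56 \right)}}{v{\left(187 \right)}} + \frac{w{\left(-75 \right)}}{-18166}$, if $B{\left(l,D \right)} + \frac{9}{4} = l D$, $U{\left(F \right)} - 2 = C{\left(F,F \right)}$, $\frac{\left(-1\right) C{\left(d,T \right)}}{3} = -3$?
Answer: $\frac{28566419}{72664} \approx 393.13$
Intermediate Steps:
$C{\left(d,T \right)} = 9$ ($C{\left(d,T \right)} = \left(-3\right) \left(-3\right) = 9$)
$L{\left(h,y \right)} = \frac{3}{2}$ ($L{\left(h,y \right)} = 3 \cdot \frac{1}{2} = \frac{3}{2}$)
$U{\left(F \right)} = 11$ ($U{\left(F \right)} = 2 + 9 = 11$)
$B{\left(l,D \right)} = - \frac{9}{4} + D l$ ($B{\left(l,D \right)} = - \frac{9}{4} + l D = - \frac{9}{4} + D l$)
$v{\left(a \right)} = -2$ ($v{\left(a \right)} = -51 + 49 = -2$)
$w{\left(I \right)} = \frac{33}{2} + \frac{3 I}{2}$ ($w{\left(I \right)} = \frac{3 \left(11 + I\right)}{2} = \frac{33}{2} + \frac{3 I}{2}$)
$\frac{B{\left(14,-56 \right)}}{v{\left(187 \right)}} + \frac{w{\left(-75 \right)}}{-18166} = \frac{- \frac{9}{4} - 784}{-2} + \frac{\frac{33}{2} + \frac{3}{2} \left(-75\right)}{-18166} = \left(- \frac{9}{4} - 784\right) \left(- \frac{1}{2}\right) + \left(\frac{33}{2} - \frac{225}{2}\right) \left(- \frac{1}{18166}\right) = \left(- \frac{3145}{4}\right) \left(- \frac{1}{2}\right) - - \frac{48}{9083} = \frac{3145}{8} + \frac{48}{9083} = \frac{28566419}{72664}$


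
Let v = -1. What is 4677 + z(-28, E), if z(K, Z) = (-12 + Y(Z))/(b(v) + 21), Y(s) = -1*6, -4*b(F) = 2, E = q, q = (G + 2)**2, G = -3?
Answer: 191721/41 ≈ 4676.1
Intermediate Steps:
q = 1 (q = (-3 + 2)**2 = (-1)**2 = 1)
E = 1
b(F) = -1/2 (b(F) = -1/4*2 = -1/2)
Y(s) = -6
z(K, Z) = -36/41 (z(K, Z) = (-12 - 6)/(-1/2 + 21) = -18/41/2 = -18*2/41 = -36/41)
4677 + z(-28, E) = 4677 - 36/41 = 191721/41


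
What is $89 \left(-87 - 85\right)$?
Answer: $-15308$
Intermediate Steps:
$89 \left(-87 - 85\right) = 89 \left(-172\right) = -15308$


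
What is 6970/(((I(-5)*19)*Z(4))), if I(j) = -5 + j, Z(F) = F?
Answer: -697/76 ≈ -9.1711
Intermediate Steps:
6970/(((I(-5)*19)*Z(4))) = 6970/((((-5 - 5)*19)*4)) = 6970/((-10*19*4)) = 6970/((-190*4)) = 6970/(-760) = 6970*(-1/760) = -697/76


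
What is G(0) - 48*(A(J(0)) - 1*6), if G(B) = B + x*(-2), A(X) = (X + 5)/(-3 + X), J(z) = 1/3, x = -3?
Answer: 390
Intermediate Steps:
J(z) = ⅓
A(X) = (5 + X)/(-3 + X)
G(B) = 6 + B (G(B) = B - 3*(-2) = B + 6 = 6 + B)
G(0) - 48*(A(J(0)) - 1*6) = (6 + 0) - 48*((5 + ⅓)/(-3 + ⅓) - 1*6) = 6 - 48*((16/3)/(-8/3) - 6) = 6 - 48*(-3/8*16/3 - 6) = 6 - 48*(-2 - 6) = 6 - 48*(-8) = 6 + 384 = 390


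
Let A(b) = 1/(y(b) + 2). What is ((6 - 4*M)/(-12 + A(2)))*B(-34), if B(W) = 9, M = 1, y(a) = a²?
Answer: -108/71 ≈ -1.5211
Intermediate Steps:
A(b) = 1/(2 + b²) (A(b) = 1/(b² + 2) = 1/(2 + b²))
((6 - 4*M)/(-12 + A(2)))*B(-34) = ((6 - 4*1)/(-12 + 1/(2 + 2²)))*9 = ((6 - 4)/(-12 + 1/(2 + 4)))*9 = (2/(-12 + 1/6))*9 = (2/(-12 + ⅙))*9 = (2/(-71/6))*9 = (2*(-6/71))*9 = -12/71*9 = -108/71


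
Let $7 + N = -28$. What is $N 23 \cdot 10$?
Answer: $-8050$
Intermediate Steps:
$N = -35$ ($N = -7 - 28 = -35$)
$N 23 \cdot 10 = \left(-35\right) 23 \cdot 10 = \left(-805\right) 10 = -8050$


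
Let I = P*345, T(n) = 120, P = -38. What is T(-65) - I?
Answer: 13230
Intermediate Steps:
I = -13110 (I = -38*345 = -13110)
T(-65) - I = 120 - 1*(-13110) = 120 + 13110 = 13230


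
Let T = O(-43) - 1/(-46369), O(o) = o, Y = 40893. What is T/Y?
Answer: -664622/632055839 ≈ -0.0010515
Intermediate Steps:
T = -1993866/46369 (T = -43 - 1/(-46369) = -43 - 1*(-1/46369) = -43 + 1/46369 = -1993866/46369 ≈ -43.000)
T/Y = -1993866/46369/40893 = -1993866/46369*1/40893 = -664622/632055839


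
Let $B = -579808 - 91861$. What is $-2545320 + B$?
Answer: $-3216989$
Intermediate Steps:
$B = -671669$ ($B = -579808 - 91861 = -671669$)
$-2545320 + B = -2545320 - 671669 = -3216989$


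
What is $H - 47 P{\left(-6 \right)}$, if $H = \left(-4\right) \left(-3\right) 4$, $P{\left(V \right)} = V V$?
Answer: $-1644$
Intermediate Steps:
$P{\left(V \right)} = V^{2}$
$H = 48$ ($H = 12 \cdot 4 = 48$)
$H - 47 P{\left(-6 \right)} = 48 - 47 \left(-6\right)^{2} = 48 - 1692 = -1644$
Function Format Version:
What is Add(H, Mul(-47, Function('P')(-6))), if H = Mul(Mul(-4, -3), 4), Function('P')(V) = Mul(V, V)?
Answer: -1644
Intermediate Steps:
Function('P')(V) = Pow(V, 2)
H = 48 (H = Mul(12, 4) = 48)
Add(H, Mul(-47, Function('P')(-6))) = Add(48, Mul(-47, Pow(-6, 2))) = Add(48, Mul(-47, 36)) = Add(48, -1692) = -1644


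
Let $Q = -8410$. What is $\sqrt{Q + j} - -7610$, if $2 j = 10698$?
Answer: $7610 + i \sqrt{3061} \approx 7610.0 + 55.326 i$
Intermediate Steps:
$j = 5349$ ($j = \frac{1}{2} \cdot 10698 = 5349$)
$\sqrt{Q + j} - -7610 = \sqrt{-8410 + 5349} - -7610 = \sqrt{-3061} + 7610 = i \sqrt{3061} + 7610 = 7610 + i \sqrt{3061}$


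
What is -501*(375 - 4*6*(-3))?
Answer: -223947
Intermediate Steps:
-501*(375 - 4*6*(-3)) = -501*(375 - 24*(-3)) = -501*(375 + 72) = -501*447 = -223947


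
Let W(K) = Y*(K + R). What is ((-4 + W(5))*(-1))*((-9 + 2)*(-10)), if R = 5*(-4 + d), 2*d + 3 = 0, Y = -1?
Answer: -1295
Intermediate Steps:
d = -3/2 (d = -3/2 + (½)*0 = -3/2 + 0 = -3/2 ≈ -1.5000)
R = -55/2 (R = 5*(-4 - 3/2) = 5*(-11/2) = -55/2 ≈ -27.500)
W(K) = 55/2 - K (W(K) = -(K - 55/2) = -(-55/2 + K) = 55/2 - K)
((-4 + W(5))*(-1))*((-9 + 2)*(-10)) = ((-4 + (55/2 - 1*5))*(-1))*((-9 + 2)*(-10)) = ((-4 + (55/2 - 5))*(-1))*(-7*(-10)) = ((-4 + 45/2)*(-1))*70 = ((37/2)*(-1))*70 = -37/2*70 = -1295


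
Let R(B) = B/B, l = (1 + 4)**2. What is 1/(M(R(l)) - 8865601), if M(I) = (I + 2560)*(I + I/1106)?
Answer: -1106/9802519679 ≈ -1.1283e-7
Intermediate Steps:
l = 25 (l = 5**2 = 25)
R(B) = 1
M(I) = 1107*I*(2560 + I)/1106 (M(I) = (2560 + I)*(I + I*(1/1106)) = (2560 + I)*(I + I/1106) = (2560 + I)*(1107*I/1106) = 1107*I*(2560 + I)/1106)
1/(M(R(l)) - 8865601) = 1/((1107/1106)*1*(2560 + 1) - 8865601) = 1/((1107/1106)*1*2561 - 8865601) = 1/(2835027/1106 - 8865601) = 1/(-9802519679/1106) = -1106/9802519679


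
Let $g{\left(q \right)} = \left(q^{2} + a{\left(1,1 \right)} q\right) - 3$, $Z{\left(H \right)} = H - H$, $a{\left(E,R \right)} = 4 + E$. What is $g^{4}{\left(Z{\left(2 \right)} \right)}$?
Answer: $81$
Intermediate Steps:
$Z{\left(H \right)} = 0$
$g{\left(q \right)} = -3 + q^{2} + 5 q$ ($g{\left(q \right)} = \left(q^{2} + \left(4 + 1\right) q\right) - 3 = \left(q^{2} + 5 q\right) - 3 = -3 + q^{2} + 5 q$)
$g^{4}{\left(Z{\left(2 \right)} \right)} = \left(-3 + 0^{2} + 5 \cdot 0\right)^{4} = \left(-3 + 0 + 0\right)^{4} = \left(-3\right)^{4} = 81$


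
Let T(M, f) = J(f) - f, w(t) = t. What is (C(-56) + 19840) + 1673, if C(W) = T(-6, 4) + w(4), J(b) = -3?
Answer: 21510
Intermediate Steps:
T(M, f) = -3 - f
C(W) = -3 (C(W) = (-3 - 1*4) + 4 = (-3 - 4) + 4 = -7 + 4 = -3)
(C(-56) + 19840) + 1673 = (-3 + 19840) + 1673 = 19837 + 1673 = 21510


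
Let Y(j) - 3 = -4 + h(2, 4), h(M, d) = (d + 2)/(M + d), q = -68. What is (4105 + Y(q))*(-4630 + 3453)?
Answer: -4831585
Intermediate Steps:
h(M, d) = (2 + d)/(M + d)
Y(j) = 0 (Y(j) = 3 + (-4 + (2 + 4)/(2 + 4)) = 3 + (-4 + 6/6) = 3 + (-4 + (1/6)*6) = 3 + (-4 + 1) = 3 - 3 = 0)
(4105 + Y(q))*(-4630 + 3453) = (4105 + 0)*(-4630 + 3453) = 4105*(-1177) = -4831585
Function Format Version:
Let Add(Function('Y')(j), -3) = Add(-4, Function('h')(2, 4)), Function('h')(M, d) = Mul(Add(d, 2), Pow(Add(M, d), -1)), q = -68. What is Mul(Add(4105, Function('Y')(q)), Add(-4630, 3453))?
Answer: -4831585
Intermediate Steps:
Function('h')(M, d) = Mul(Pow(Add(M, d), -1), Add(2, d)) (Function('h')(M, d) = Mul(Add(2, d), Pow(Add(M, d), -1)) = Mul(Pow(Add(M, d), -1), Add(2, d)))
Function('Y')(j) = 0 (Function('Y')(j) = Add(3, Add(-4, Mul(Pow(Add(2, 4), -1), Add(2, 4)))) = Add(3, Add(-4, Mul(Pow(6, -1), 6))) = Add(3, Add(-4, Mul(Rational(1, 6), 6))) = Add(3, Add(-4, 1)) = Add(3, -3) = 0)
Mul(Add(4105, Function('Y')(q)), Add(-4630, 3453)) = Mul(Add(4105, 0), Add(-4630, 3453)) = Mul(4105, -1177) = -4831585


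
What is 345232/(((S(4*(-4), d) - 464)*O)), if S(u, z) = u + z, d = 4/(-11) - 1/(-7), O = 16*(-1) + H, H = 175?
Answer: -26582864/5879343 ≈ -4.5214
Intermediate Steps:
O = 159 (O = 16*(-1) + 175 = -16 + 175 = 159)
d = -17/77 (d = 4*(-1/11) - 1*(-⅐) = -4/11 + ⅐ = -17/77 ≈ -0.22078)
345232/(((S(4*(-4), d) - 464)*O)) = 345232/((((4*(-4) - 17/77) - 464)*159)) = 345232/((((-16 - 17/77) - 464)*159)) = 345232/(((-1249/77 - 464)*159)) = 345232/((-36977/77*159)) = 345232/(-5879343/77) = 345232*(-77/5879343) = -26582864/5879343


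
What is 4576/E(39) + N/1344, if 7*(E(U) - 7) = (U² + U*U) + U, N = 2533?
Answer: 25489649/2103360 ≈ 12.119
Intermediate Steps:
E(U) = 7 + U/7 + 2*U²/7 (E(U) = 7 + ((U² + U*U) + U)/7 = 7 + ((U² + U²) + U)/7 = 7 + (2*U² + U)/7 = 7 + (U + 2*U²)/7 = 7 + (U/7 + 2*U²/7) = 7 + U/7 + 2*U²/7)
4576/E(39) + N/1344 = 4576/(7 + (⅐)*39 + (2/7)*39²) + 2533/1344 = 4576/(7 + 39/7 + (2/7)*1521) + 2533*(1/1344) = 4576/(7 + 39/7 + 3042/7) + 2533/1344 = 4576/(3130/7) + 2533/1344 = 4576*(7/3130) + 2533/1344 = 16016/1565 + 2533/1344 = 25489649/2103360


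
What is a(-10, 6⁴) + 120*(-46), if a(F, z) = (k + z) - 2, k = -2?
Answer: -4228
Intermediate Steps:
a(F, z) = -4 + z (a(F, z) = (-2 + z) - 2 = -4 + z)
a(-10, 6⁴) + 120*(-46) = (-4 + 6⁴) + 120*(-46) = (-4 + 1296) - 5520 = 1292 - 5520 = -4228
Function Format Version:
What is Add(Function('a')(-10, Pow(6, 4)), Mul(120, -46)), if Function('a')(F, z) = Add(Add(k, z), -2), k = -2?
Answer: -4228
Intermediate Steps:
Function('a')(F, z) = Add(-4, z) (Function('a')(F, z) = Add(Add(-2, z), -2) = Add(-4, z))
Add(Function('a')(-10, Pow(6, 4)), Mul(120, -46)) = Add(Add(-4, Pow(6, 4)), Mul(120, -46)) = Add(Add(-4, 1296), -5520) = Add(1292, -5520) = -4228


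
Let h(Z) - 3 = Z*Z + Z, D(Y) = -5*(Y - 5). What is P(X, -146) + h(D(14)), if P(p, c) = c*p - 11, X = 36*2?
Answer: -8540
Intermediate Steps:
X = 72
P(p, c) = -11 + c*p
D(Y) = 25 - 5*Y (D(Y) = -5*(-5 + Y) = 25 - 5*Y)
h(Z) = 3 + Z + Z**2 (h(Z) = 3 + (Z*Z + Z) = 3 + (Z**2 + Z) = 3 + (Z + Z**2) = 3 + Z + Z**2)
P(X, -146) + h(D(14)) = (-11 - 146*72) + (3 + (25 - 5*14) + (25 - 5*14)**2) = (-11 - 10512) + (3 + (25 - 70) + (25 - 70)**2) = -10523 + (3 - 45 + (-45)**2) = -10523 + (3 - 45 + 2025) = -10523 + 1983 = -8540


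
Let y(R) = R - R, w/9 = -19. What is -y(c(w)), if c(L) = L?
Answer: 0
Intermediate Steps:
w = -171 (w = 9*(-19) = -171)
y(R) = 0
-y(c(w)) = -1*0 = 0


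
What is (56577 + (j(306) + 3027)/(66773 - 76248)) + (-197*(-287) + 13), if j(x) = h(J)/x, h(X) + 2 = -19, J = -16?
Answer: 109333213303/966450 ≈ 1.1313e+5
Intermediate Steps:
h(X) = -21 (h(X) = -2 - 19 = -21)
j(x) = -21/x
(56577 + (j(306) + 3027)/(66773 - 76248)) + (-197*(-287) + 13) = (56577 + (-21/306 + 3027)/(66773 - 76248)) + (-197*(-287) + 13) = (56577 + (-21*1/306 + 3027)/(-9475)) + (56539 + 13) = (56577 + (-7/102 + 3027)*(-1/9475)) + 56552 = (56577 + (308747/102)*(-1/9475)) + 56552 = (56577 - 308747/966450) + 56552 = 54678532903/966450 + 56552 = 109333213303/966450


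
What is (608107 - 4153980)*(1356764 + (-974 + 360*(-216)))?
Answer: -4531732070190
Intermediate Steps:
(608107 - 4153980)*(1356764 + (-974 + 360*(-216))) = -3545873*(1356764 + (-974 - 77760)) = -3545873*(1356764 - 78734) = -3545873*1278030 = -4531732070190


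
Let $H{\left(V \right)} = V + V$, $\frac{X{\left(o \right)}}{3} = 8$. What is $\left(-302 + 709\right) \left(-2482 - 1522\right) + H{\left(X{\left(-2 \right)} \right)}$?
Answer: $-1629580$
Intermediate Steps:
$X{\left(o \right)} = 24$ ($X{\left(o \right)} = 3 \cdot 8 = 24$)
$H{\left(V \right)} = 2 V$
$\left(-302 + 709\right) \left(-2482 - 1522\right) + H{\left(X{\left(-2 \right)} \right)} = \left(-302 + 709\right) \left(-2482 - 1522\right) + 2 \cdot 24 = 407 \left(-4004\right) + 48 = -1629628 + 48 = -1629580$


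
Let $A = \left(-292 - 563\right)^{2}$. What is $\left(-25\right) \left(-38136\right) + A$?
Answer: $1684425$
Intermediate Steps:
$A = 731025$ ($A = \left(-855\right)^{2} = 731025$)
$\left(-25\right) \left(-38136\right) + A = \left(-25\right) \left(-38136\right) + 731025 = 953400 + 731025 = 1684425$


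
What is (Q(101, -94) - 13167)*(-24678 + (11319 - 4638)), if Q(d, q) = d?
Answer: 235148802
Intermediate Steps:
(Q(101, -94) - 13167)*(-24678 + (11319 - 4638)) = (101 - 13167)*(-24678 + (11319 - 4638)) = -13066*(-24678 + 6681) = -13066*(-17997) = 235148802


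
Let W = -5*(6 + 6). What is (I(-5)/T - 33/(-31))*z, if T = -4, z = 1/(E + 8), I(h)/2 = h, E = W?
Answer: -17/248 ≈ -0.068548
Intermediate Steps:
W = -60 (W = -5*12 = -60)
E = -60
I(h) = 2*h
z = -1/52 (z = 1/(-60 + 8) = 1/(-52) = -1/52 ≈ -0.019231)
(I(-5)/T - 33/(-31))*z = ((2*(-5))/(-4) - 33/(-31))*(-1/52) = (-10*(-¼) - 33*(-1/31))*(-1/52) = (5/2 + 33/31)*(-1/52) = (221/62)*(-1/52) = -17/248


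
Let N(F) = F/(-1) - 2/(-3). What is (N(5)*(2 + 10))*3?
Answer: -156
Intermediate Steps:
N(F) = 2/3 - F (N(F) = F*(-1) - 2*(-1/3) = -F + 2/3 = 2/3 - F)
(N(5)*(2 + 10))*3 = ((2/3 - 1*5)*(2 + 10))*3 = ((2/3 - 5)*12)*3 = -13/3*12*3 = -52*3 = -156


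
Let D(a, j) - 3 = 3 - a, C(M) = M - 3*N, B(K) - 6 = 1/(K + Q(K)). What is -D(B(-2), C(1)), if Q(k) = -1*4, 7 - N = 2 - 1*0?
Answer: -1/6 ≈ -0.16667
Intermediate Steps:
N = 5 (N = 7 - (2 - 1*0) = 7 - (2 + 0) = 7 - 1*2 = 7 - 2 = 5)
Q(k) = -4
B(K) = 6 + 1/(-4 + K) (B(K) = 6 + 1/(K - 4) = 6 + 1/(-4 + K))
C(M) = -15 + M (C(M) = M - 3*5 = M - 15 = -15 + M)
D(a, j) = 6 - a (D(a, j) = 3 + (3 - a) = 6 - a)
-D(B(-2), C(1)) = -(6 - (-23 + 6*(-2))/(-4 - 2)) = -(6 - (-23 - 12)/(-6)) = -(6 - (-1)*(-35)/6) = -(6 - 1*35/6) = -(6 - 35/6) = -1*1/6 = -1/6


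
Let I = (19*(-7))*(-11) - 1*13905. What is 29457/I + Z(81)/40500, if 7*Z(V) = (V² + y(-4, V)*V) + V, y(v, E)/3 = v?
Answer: -365102/155525 ≈ -2.3475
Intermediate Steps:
y(v, E) = 3*v
Z(V) = -11*V/7 + V²/7 (Z(V) = ((V² + (3*(-4))*V) + V)/7 = ((V² - 12*V) + V)/7 = (V² - 11*V)/7 = -11*V/7 + V²/7)
I = -12442 (I = -133*(-11) - 13905 = 1463 - 13905 = -12442)
29457/I + Z(81)/40500 = 29457/(-12442) + ((⅐)*81*(-11 + 81))/40500 = 29457*(-1/12442) + ((⅐)*81*70)*(1/40500) = -29457/12442 + 810*(1/40500) = -29457/12442 + 1/50 = -365102/155525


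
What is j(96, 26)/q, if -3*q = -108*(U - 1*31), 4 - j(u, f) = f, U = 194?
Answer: -11/2934 ≈ -0.0037491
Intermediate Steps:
j(u, f) = 4 - f
q = 5868 (q = -(-36)*(194 - 1*31) = -(-36)*(194 - 31) = -(-36)*163 = -⅓*(-17604) = 5868)
j(96, 26)/q = (4 - 1*26)/5868 = (4 - 26)*(1/5868) = -22*1/5868 = -11/2934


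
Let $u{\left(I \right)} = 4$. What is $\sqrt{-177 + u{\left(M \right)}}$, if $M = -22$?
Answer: $i \sqrt{173} \approx 13.153 i$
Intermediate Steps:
$\sqrt{-177 + u{\left(M \right)}} = \sqrt{-177 + 4} = \sqrt{-173} = i \sqrt{173}$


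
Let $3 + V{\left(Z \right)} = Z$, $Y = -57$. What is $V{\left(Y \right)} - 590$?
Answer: $-650$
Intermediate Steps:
$V{\left(Z \right)} = -3 + Z$
$V{\left(Y \right)} - 590 = \left(-3 - 57\right) - 590 = -60 - 590 = -650$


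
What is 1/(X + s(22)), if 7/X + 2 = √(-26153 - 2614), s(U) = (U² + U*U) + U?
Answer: 28483276/28198429429 + 7*I*√28767/28198429429 ≈ 0.0010101 + 4.2104e-8*I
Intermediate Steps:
s(U) = U + 2*U² (s(U) = (U² + U²) + U = 2*U² + U = U + 2*U²)
X = 7/(-2 + I*√28767) (X = 7/(-2 + √(-26153 - 2614)) = 7/(-2 + √(-28767)) = 7/(-2 + I*√28767) ≈ -0.0004866 - 0.041266*I)
1/(X + s(22)) = 1/((-14/28771 - 7*I*√28767/28771) + 22*(1 + 2*22)) = 1/((-14/28771 - 7*I*√28767/28771) + 22*(1 + 44)) = 1/((-14/28771 - 7*I*√28767/28771) + 22*45) = 1/((-14/28771 - 7*I*√28767/28771) + 990) = 1/(28483276/28771 - 7*I*√28767/28771)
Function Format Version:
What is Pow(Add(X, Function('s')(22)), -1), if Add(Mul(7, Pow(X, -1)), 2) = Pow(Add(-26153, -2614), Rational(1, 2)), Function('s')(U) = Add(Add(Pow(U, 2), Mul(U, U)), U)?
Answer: Add(Rational(28483276, 28198429429), Mul(Rational(7, 28198429429), I, Pow(28767, Rational(1, 2)))) ≈ Add(0.0010101, Mul(4.2104e-8, I))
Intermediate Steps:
Function('s')(U) = Add(U, Mul(2, Pow(U, 2))) (Function('s')(U) = Add(Add(Pow(U, 2), Pow(U, 2)), U) = Add(Mul(2, Pow(U, 2)), U) = Add(U, Mul(2, Pow(U, 2))))
X = Mul(7, Pow(Add(-2, Mul(I, Pow(28767, Rational(1, 2)))), -1)) (X = Mul(7, Pow(Add(-2, Pow(Add(-26153, -2614), Rational(1, 2))), -1)) = Mul(7, Pow(Add(-2, Pow(-28767, Rational(1, 2))), -1)) = Mul(7, Pow(Add(-2, Mul(I, Pow(28767, Rational(1, 2)))), -1)) ≈ Add(-0.00048660, Mul(-0.041266, I)))
Pow(Add(X, Function('s')(22)), -1) = Pow(Add(Add(Rational(-14, 28771), Mul(Rational(-7, 28771), I, Pow(28767, Rational(1, 2)))), Mul(22, Add(1, Mul(2, 22)))), -1) = Pow(Add(Add(Rational(-14, 28771), Mul(Rational(-7, 28771), I, Pow(28767, Rational(1, 2)))), Mul(22, Add(1, 44))), -1) = Pow(Add(Add(Rational(-14, 28771), Mul(Rational(-7, 28771), I, Pow(28767, Rational(1, 2)))), Mul(22, 45)), -1) = Pow(Add(Add(Rational(-14, 28771), Mul(Rational(-7, 28771), I, Pow(28767, Rational(1, 2)))), 990), -1) = Pow(Add(Rational(28483276, 28771), Mul(Rational(-7, 28771), I, Pow(28767, Rational(1, 2)))), -1)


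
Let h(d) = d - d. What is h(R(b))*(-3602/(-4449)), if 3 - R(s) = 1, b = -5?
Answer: 0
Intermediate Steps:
R(s) = 2 (R(s) = 3 - 1*1 = 3 - 1 = 2)
h(d) = 0
h(R(b))*(-3602/(-4449)) = 0*(-3602/(-4449)) = 0*(-3602*(-1/4449)) = 0*(3602/4449) = 0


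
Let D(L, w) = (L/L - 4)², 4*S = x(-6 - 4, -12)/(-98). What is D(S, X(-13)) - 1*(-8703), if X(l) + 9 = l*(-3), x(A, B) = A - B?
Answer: 8712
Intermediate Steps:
S = -1/196 (S = (((-6 - 4) - 1*(-12))/(-98))/4 = ((-10 + 12)*(-1/98))/4 = (2*(-1/98))/4 = (¼)*(-1/49) = -1/196 ≈ -0.0051020)
X(l) = -9 - 3*l (X(l) = -9 + l*(-3) = -9 - 3*l)
D(L, w) = 9 (D(L, w) = (1 - 4)² = (-3)² = 9)
D(S, X(-13)) - 1*(-8703) = 9 - 1*(-8703) = 9 + 8703 = 8712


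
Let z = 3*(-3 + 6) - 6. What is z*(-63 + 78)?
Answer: 45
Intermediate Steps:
z = 3 (z = 3*3 - 6 = 9 - 6 = 3)
z*(-63 + 78) = 3*(-63 + 78) = 3*15 = 45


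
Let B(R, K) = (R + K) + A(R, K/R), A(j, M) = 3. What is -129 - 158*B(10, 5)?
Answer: -2973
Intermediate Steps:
B(R, K) = 3 + K + R (B(R, K) = (R + K) + 3 = (K + R) + 3 = 3 + K + R)
-129 - 158*B(10, 5) = -129 - 158*(3 + 5 + 10) = -129 - 158*18 = -129 - 2844 = -2973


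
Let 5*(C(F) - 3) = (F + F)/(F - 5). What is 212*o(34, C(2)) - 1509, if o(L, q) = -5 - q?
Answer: -47227/15 ≈ -3148.5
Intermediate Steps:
C(F) = 3 + 2*F/(5*(-5 + F)) (C(F) = 3 + ((F + F)/(F - 5))/5 = 3 + ((2*F)/(-5 + F))/5 = 3 + (2*F/(-5 + F))/5 = 3 + 2*F/(5*(-5 + F)))
212*o(34, C(2)) - 1509 = 212*(-5 - (-75 + 17*2)/(5*(-5 + 2))) - 1509 = 212*(-5 - (-75 + 34)/(5*(-3))) - 1509 = 212*(-5 - (-1)*(-41)/(5*3)) - 1509 = 212*(-5 - 1*41/15) - 1509 = 212*(-5 - 41/15) - 1509 = 212*(-116/15) - 1509 = -24592/15 - 1509 = -47227/15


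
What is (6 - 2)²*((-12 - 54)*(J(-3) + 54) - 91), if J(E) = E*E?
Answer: -67984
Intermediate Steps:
J(E) = E²
(6 - 2)²*((-12 - 54)*(J(-3) + 54) - 91) = (6 - 2)²*((-12 - 54)*((-3)² + 54) - 91) = 4²*(-66*(9 + 54) - 91) = 16*(-66*63 - 91) = 16*(-4158 - 91) = 16*(-4249) = -67984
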